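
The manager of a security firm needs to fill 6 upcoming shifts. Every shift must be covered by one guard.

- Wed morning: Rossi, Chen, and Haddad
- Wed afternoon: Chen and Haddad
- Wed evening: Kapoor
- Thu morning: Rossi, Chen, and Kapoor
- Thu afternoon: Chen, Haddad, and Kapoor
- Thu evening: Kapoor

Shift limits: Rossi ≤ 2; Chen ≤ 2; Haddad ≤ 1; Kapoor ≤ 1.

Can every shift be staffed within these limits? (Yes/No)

Total capacity is 6 and 6 slots are needed, so capacity alone doesn't rule it out.
Shifts {Wed evening, Thu evening} need 2 worker-slots in total, but the guards available for any of those shifts (Kapoor) can supply at most 1 among them. So no valid schedule exists.

No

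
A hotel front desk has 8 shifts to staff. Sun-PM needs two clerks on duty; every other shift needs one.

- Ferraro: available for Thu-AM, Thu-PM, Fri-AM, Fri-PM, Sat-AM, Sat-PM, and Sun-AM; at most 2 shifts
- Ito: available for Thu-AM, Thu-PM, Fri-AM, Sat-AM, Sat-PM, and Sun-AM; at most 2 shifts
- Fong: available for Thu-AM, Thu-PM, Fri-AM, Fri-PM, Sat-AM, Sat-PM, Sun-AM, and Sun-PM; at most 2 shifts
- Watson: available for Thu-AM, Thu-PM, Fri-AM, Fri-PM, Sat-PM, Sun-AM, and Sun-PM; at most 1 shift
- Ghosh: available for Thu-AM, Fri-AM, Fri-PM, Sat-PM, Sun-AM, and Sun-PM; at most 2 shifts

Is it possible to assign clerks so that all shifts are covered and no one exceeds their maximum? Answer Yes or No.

Yes

One valid schedule: Thu-AM→Ito, Thu-PM→Ferraro, Fri-AM→Ito, Fri-PM→Fong, Sat-AM→Ferraro, Sat-PM→Ghosh, Sun-AM→Ghosh, Sun-PM→Fong+Watson.
Loads: Ferraro 2/2, Ito 2/2, Fong 2/2, Watson 1/1, Ghosh 2/2 — all within limits.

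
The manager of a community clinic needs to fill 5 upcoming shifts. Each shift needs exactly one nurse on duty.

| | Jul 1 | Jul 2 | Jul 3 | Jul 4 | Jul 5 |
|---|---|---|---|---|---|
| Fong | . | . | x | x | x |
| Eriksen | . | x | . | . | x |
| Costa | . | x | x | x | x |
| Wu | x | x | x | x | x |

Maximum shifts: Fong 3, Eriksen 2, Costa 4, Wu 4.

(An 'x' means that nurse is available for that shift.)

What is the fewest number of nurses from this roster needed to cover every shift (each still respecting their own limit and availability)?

5 slots to fill and no one can take more than 4, so at least ⌈5/4⌉ = 2 nurses are needed.
Fong and Wu alone can cover everything: Jul 1→Wu, Jul 2→Wu, Jul 3→Fong, Jul 4→Fong, Jul 5→Fong.

2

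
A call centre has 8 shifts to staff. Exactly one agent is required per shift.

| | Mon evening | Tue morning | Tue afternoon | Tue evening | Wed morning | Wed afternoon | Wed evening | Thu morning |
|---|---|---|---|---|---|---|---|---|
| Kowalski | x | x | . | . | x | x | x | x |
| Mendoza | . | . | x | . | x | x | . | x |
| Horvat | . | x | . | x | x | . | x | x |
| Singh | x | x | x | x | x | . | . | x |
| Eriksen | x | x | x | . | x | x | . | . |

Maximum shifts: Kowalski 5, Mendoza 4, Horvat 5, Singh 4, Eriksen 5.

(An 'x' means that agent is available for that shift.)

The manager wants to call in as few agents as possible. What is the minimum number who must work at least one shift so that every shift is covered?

2

8 slots to fill and no one can take more than 5, so at least ⌈8/5⌉ = 2 agents are needed.
Kowalski and Singh alone can cover everything: Mon evening→Kowalski, Tue morning→Kowalski, Tue afternoon→Singh, Tue evening→Singh, Wed morning→Kowalski, Wed afternoon→Kowalski, Wed evening→Kowalski, Thu morning→Singh.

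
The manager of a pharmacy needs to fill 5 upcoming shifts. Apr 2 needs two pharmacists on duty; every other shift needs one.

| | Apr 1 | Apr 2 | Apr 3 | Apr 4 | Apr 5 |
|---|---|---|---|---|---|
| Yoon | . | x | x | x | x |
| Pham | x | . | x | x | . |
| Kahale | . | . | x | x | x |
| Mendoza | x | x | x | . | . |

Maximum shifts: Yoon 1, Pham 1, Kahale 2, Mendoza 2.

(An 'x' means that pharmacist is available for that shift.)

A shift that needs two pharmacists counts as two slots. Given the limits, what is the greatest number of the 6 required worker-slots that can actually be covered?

Total capacity across all pharmacists is 1+1+2+2 = 6, and 6 slots are needed, so at most 6 can be filled.
An assignment achieving 6: Apr 1→Pham, Apr 2→Yoon+Mendoza, Apr 3→Mendoza, Apr 4→Kahale, Apr 5→Kahale.
Loads: Yoon 1/1, Pham 1/1, Kahale 2/2, Mendoza 2/2.

6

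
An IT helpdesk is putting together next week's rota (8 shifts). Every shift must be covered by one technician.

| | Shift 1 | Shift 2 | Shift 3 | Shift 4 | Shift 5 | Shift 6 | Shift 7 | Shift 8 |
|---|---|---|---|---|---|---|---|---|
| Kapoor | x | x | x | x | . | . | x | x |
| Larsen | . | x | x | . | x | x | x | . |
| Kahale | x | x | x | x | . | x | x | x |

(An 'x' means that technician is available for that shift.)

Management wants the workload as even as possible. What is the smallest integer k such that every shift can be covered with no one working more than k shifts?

With 3 technicians and 8 worker-slots to fill, someone must work at least ⌈8/3⌉ = 3 shifts, so k ≥ 3.
k = 3 works: Shift 1→Kapoor, Shift 2→Larsen, Shift 3→Kahale, Shift 4→Kapoor, Shift 5→Larsen, Shift 6→Larsen, Shift 7→Kahale, Shift 8→Kapoor.
Loads: Kapoor 3, Larsen 3, Kahale 2 — all ≤ 3.

3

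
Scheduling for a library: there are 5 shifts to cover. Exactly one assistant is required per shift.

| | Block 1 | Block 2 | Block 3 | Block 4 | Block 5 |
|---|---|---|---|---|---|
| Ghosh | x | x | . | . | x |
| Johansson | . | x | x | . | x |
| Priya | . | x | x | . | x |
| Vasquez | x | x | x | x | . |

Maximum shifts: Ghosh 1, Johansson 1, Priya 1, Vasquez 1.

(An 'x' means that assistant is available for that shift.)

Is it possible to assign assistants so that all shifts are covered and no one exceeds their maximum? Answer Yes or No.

Shifts {Block 1, Block 2, Block 3, Block 4, Block 5} need 5 worker-slots in total, but the assistants available for any of those shifts (Ghosh, Johansson, Priya, and Vasquez) can supply at most 4 among them. So no valid schedule exists.

No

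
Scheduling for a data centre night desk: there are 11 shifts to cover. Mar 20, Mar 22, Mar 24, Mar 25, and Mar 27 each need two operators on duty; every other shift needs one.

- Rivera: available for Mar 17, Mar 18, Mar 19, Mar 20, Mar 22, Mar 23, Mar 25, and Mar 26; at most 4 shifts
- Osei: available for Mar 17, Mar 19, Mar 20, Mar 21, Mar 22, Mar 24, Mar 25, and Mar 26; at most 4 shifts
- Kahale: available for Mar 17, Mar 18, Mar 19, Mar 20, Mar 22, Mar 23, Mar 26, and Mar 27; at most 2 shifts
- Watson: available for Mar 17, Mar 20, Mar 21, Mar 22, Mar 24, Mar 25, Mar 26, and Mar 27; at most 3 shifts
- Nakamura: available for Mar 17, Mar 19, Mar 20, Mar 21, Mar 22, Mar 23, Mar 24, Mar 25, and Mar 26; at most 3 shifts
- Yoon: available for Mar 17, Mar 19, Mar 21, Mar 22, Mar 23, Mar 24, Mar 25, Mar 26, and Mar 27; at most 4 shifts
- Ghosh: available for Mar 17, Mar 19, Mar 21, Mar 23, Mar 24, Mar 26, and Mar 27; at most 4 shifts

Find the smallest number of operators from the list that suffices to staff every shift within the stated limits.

16 slots to fill and no one can take more than 4, so at least ⌈16/4⌉ = 4 operators are needed.
Rivera, Osei, Yoon, and Ghosh alone can cover everything: Mar 17→Yoon, Mar 18→Rivera, Mar 19→Ghosh, Mar 20→Rivera+Osei, Mar 21→Osei, Mar 22→Rivera+Osei, Mar 23→Rivera, Mar 24→Yoon+Ghosh, Mar 25→Osei+Yoon, Mar 26→Ghosh, Mar 27→Yoon+Ghosh.

4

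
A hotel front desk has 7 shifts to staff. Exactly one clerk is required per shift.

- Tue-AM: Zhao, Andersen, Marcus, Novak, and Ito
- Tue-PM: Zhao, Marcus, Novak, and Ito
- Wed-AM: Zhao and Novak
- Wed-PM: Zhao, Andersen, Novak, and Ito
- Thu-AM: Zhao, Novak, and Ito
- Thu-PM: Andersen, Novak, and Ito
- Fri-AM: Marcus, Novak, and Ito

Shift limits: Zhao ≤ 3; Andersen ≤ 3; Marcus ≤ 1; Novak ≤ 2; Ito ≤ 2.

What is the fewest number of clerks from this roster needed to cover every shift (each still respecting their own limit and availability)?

7 slots to fill and no one can take more than 3, so at least ⌈7/3⌉ = 3 clerks are needed.
Zhao, Andersen, and Marcus alone can cover everything: Tue-AM→Andersen, Tue-PM→Zhao, Wed-AM→Zhao, Wed-PM→Andersen, Thu-AM→Zhao, Thu-PM→Andersen, Fri-AM→Marcus.

3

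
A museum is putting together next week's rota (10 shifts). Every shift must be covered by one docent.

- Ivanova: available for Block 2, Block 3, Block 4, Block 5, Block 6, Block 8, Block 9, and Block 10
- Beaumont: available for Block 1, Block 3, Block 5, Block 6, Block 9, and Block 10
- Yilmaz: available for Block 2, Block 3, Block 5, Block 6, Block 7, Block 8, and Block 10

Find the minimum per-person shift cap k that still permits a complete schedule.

4

With 3 docents and 10 worker-slots to fill, someone must work at least ⌈10/3⌉ = 4 shifts, so k ≥ 4.
k = 4 works: Block 1→Beaumont, Block 2→Ivanova, Block 3→Beaumont, Block 4→Ivanova, Block 5→Beaumont, Block 6→Beaumont, Block 7→Yilmaz, Block 8→Ivanova, Block 9→Ivanova, Block 10→Yilmaz.
Loads: Ivanova 4, Beaumont 4, Yilmaz 2 — all ≤ 4.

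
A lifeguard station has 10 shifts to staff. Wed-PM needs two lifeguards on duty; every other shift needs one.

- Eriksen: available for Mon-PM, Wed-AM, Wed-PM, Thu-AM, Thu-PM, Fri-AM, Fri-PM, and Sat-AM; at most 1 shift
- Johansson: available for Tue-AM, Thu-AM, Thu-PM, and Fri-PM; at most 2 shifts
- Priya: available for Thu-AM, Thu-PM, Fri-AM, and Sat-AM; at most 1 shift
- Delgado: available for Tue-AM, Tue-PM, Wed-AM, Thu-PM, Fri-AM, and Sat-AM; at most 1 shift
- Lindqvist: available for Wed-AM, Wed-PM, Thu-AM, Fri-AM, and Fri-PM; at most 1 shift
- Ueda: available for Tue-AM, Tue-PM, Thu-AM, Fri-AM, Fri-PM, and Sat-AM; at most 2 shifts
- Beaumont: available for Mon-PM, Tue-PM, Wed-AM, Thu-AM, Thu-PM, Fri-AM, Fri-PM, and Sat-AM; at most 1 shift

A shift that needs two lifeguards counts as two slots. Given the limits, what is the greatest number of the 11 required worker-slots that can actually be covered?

Total capacity across all lifeguards is 1+2+1+1+1+2+1 = 9, and 11 slots are needed, so at most 9 can be filled.
An assignment achieving 9: Mon-PM→Eriksen, Tue-AM→Johansson, Tue-PM→Delgado, Wed-AM→Beaumont, Wed-PM→Lindqvist, Thu-AM→Ueda, Thu-PM→Johansson, Fri-PM→Ueda, Sat-AM→Priya.
Loads: Eriksen 1/1, Johansson 2/2, Priya 1/1, Delgado 1/1, Lindqvist 1/1, Ueda 2/2, Beaumont 1/1.

9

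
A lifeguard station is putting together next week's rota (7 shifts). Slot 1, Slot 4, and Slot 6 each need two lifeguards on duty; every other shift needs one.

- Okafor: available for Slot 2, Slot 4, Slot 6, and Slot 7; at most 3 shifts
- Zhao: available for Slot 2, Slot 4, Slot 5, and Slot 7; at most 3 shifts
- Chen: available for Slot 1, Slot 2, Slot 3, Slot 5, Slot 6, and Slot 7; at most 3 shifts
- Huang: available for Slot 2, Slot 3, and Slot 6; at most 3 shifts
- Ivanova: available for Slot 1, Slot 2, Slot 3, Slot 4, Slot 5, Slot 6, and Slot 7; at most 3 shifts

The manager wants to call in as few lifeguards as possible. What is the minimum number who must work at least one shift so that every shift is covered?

10 slots to fill and no one can take more than 3, so at least ⌈10/3⌉ = 4 lifeguards are needed.
Okafor, Zhao, Chen, and Ivanova alone can cover everything: Slot 1→Chen+Ivanova, Slot 2→Okafor, Slot 3→Chen, Slot 4→Okafor+Zhao, Slot 5→Zhao, Slot 6→Okafor+Chen, Slot 7→Zhao.

4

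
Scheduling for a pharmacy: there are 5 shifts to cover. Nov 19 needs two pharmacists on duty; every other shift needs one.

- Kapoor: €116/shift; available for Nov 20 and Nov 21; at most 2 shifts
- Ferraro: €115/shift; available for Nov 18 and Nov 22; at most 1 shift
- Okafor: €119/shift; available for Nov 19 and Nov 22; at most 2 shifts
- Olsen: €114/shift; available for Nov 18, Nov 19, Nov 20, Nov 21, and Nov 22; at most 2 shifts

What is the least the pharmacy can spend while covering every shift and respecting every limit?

Nov 19 can only be covered by Okafor and Olsen, so that assignment is forced.
Picking the cheapest available pharmacist for each shift independently would cost €689, but that ignores the shift limits.
An optimal schedule: Nov 18→Olsen, Nov 19→Olsen+Okafor, Nov 20→Kapoor, Nov 21→Kapoor, Nov 22→Ferraro.
Total: 114 + 114 + 119 + 116 + 116 + 115 = €694.

€694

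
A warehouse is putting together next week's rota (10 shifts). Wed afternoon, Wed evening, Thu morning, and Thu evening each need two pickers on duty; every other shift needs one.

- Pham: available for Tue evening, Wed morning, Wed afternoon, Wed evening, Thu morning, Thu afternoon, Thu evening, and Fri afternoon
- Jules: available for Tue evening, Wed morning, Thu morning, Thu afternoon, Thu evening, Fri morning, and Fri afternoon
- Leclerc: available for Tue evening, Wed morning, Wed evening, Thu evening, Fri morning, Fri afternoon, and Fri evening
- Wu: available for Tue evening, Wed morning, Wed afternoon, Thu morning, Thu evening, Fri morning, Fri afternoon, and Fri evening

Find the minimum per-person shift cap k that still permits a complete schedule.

4

With 4 pickers and 14 worker-slots to fill, someone must work at least ⌈14/4⌉ = 4 shifts, so k ≥ 4.
k = 4 works: Tue evening→Jules, Wed morning→Jules, Wed afternoon→Pham+Wu, Wed evening→Pham+Leclerc, Thu morning→Pham+Jules, Thu afternoon→Pham, Thu evening→Leclerc+Wu, Fri morning→Jules, Fri afternoon→Leclerc, Fri evening→Leclerc.
Loads: Pham 4, Jules 4, Leclerc 4, Wu 2 — all ≤ 4.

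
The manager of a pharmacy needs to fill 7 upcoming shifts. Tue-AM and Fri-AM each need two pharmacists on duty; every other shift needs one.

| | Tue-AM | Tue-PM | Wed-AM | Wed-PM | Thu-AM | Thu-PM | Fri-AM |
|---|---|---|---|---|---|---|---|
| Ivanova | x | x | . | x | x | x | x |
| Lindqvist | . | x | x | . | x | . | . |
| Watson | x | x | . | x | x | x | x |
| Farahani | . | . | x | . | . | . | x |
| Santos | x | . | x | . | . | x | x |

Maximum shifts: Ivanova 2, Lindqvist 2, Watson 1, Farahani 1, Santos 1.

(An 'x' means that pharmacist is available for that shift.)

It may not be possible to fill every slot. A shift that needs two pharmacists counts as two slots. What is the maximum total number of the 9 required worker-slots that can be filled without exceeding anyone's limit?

Total capacity across all pharmacists is 2+2+1+1+1 = 7, and 9 slots are needed, so at most 7 can be filled.
An assignment achieving 7: Tue-AM→Ivanova+Watson, Tue-PM→Lindqvist, Wed-AM→Lindqvist, Wed-PM→Ivanova, Thu-PM→Santos, Fri-AM→Farahani.
Loads: Ivanova 2/2, Lindqvist 2/2, Watson 1/1, Farahani 1/1, Santos 1/1.

7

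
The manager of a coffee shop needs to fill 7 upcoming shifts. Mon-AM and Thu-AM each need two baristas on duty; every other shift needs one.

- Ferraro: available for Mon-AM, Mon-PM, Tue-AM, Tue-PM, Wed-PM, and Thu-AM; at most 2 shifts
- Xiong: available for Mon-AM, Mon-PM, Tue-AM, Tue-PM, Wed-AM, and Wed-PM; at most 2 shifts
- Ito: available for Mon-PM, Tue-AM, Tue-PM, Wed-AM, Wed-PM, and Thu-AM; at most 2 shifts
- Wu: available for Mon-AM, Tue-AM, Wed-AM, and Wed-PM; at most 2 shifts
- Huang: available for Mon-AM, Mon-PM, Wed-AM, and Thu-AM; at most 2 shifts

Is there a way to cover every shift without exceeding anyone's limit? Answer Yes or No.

One valid schedule: Mon-AM→Wu+Huang, Mon-PM→Xiong, Tue-AM→Xiong, Tue-PM→Ferraro, Wed-AM→Ito, Wed-PM→Wu, Thu-AM→Ferraro+Ito.
Loads: Ferraro 2/2, Xiong 2/2, Ito 2/2, Wu 2/2, Huang 1/2 — all within limits.

Yes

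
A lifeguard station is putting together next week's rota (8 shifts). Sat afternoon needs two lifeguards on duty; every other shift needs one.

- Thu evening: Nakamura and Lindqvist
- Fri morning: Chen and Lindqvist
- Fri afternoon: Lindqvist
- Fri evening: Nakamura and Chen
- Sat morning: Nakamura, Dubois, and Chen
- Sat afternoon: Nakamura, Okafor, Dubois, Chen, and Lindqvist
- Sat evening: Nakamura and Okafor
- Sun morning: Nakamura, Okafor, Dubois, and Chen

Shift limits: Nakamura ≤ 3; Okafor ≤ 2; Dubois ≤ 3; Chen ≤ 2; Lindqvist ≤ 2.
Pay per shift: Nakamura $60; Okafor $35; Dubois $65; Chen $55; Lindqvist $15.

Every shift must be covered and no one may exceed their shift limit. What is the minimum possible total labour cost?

Fri afternoon can only be covered by Lindqvist, so that assignment is forced.
Picking the cheapest available lifeguard for each shift independently would cost $275, but that ignores the shift limits.
An optimal schedule: Thu evening→Lindqvist, Fri morning→Chen, Fri afternoon→Lindqvist, Fri evening→Chen, Sat morning→Nakamura, Sat afternoon→Okafor+Nakamura, Sat evening→Okafor, Sun morning→Nakamura.
Total: 15 + 55 + 15 + 55 + 60 + 35 + 60 + 35 + 60 = $390.

$390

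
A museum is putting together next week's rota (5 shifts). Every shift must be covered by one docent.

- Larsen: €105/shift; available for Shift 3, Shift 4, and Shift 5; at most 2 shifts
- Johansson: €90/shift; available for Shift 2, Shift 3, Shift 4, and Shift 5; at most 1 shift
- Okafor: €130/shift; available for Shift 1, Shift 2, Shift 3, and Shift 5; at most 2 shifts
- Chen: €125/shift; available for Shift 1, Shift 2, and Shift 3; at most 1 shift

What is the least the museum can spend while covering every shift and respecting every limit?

Picking the cheapest available docent for each shift independently would cost €485, but that ignores the shift limits.
An optimal schedule: Shift 1→Chen, Shift 2→Okafor, Shift 3→Larsen, Shift 4→Johansson, Shift 5→Larsen.
Total: 125 + 130 + 105 + 90 + 105 = €555.

€555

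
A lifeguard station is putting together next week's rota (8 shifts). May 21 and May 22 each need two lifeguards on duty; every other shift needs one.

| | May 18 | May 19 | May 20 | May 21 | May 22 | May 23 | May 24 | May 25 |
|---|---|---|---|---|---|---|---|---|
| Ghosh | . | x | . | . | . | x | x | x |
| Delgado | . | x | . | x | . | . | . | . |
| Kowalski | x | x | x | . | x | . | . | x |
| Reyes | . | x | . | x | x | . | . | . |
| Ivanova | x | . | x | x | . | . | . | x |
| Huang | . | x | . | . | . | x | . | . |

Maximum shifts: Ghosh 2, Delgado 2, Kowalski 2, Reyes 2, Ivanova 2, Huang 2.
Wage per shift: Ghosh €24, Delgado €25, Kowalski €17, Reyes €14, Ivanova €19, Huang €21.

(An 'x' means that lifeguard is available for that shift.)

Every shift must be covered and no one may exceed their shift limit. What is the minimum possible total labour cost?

€190

May 22 can only be covered by Kowalski and Reyes, so that assignment is forced.
May 24 can only be covered by Ghosh, so that assignment is forced.
Picking the cheapest available lifeguard for each shift independently would cost €174, but that ignores the shift limits.
An optimal schedule: May 18→Kowalski, May 19→Huang, May 20→Ivanova, May 21→Reyes+Ivanova, May 22→Reyes+Kowalski, May 23→Huang, May 24→Ghosh, May 25→Ghosh.
Total: 17 + 21 + 19 + 14 + 19 + 14 + 17 + 21 + 24 + 24 = €190.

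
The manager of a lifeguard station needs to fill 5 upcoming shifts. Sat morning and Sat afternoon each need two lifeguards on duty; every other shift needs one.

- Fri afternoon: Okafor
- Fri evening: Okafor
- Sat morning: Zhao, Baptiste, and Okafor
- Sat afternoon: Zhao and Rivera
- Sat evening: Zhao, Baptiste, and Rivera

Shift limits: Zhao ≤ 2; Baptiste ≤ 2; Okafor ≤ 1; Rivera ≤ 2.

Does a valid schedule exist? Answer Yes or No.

Total capacity is 7 and 7 slots are needed, so capacity alone doesn't rule it out.
Shifts {Fri afternoon, Fri evening} need 2 worker-slots in total, but the lifeguards available for any of those shifts (Okafor) can supply at most 1 among them. So no valid schedule exists.

No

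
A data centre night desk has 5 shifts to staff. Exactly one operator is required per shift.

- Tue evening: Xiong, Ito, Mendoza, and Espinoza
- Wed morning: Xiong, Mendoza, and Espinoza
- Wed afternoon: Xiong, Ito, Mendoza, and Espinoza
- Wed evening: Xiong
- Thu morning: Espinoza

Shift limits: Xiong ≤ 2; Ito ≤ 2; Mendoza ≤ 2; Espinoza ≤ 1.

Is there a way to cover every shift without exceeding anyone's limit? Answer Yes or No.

Wed evening can only be covered by Xiong, so that assignment is forced.
Thu morning can only be covered by Espinoza, so that assignment is forced.
One valid schedule: Tue evening→Ito, Wed morning→Xiong, Wed afternoon→Ito, Wed evening→Xiong, Thu morning→Espinoza.
Loads: Xiong 2/2, Ito 2/2, Mendoza 0/2, Espinoza 1/1 — all within limits.

Yes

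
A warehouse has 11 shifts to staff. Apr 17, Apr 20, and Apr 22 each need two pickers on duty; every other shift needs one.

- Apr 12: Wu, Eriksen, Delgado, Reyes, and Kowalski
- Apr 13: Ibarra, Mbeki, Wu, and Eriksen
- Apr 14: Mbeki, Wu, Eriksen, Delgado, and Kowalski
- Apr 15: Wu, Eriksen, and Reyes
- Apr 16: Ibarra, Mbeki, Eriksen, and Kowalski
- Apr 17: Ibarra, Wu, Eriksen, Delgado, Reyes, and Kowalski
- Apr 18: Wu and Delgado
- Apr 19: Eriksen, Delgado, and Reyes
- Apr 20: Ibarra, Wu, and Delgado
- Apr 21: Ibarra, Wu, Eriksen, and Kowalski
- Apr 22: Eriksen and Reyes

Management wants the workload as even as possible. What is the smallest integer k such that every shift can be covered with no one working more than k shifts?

2

With 7 pickers and 14 worker-slots to fill, someone must work at least ⌈14/7⌉ = 2 shifts, so k ≥ 2.
k = 2 works: Apr 12→Delgado, Apr 13→Ibarra, Apr 14→Mbeki, Apr 15→Wu, Apr 16→Mbeki, Apr 17→Reyes+Kowalski, Apr 18→Wu, Apr 19→Eriksen, Apr 20→Ibarra+Delgado, Apr 21→Kowalski, Apr 22→Eriksen+Reyes.
Loads: Ibarra 2, Mbeki 2, Wu 2, Eriksen 2, Delgado 2, Reyes 2, Kowalski 2 — all ≤ 2.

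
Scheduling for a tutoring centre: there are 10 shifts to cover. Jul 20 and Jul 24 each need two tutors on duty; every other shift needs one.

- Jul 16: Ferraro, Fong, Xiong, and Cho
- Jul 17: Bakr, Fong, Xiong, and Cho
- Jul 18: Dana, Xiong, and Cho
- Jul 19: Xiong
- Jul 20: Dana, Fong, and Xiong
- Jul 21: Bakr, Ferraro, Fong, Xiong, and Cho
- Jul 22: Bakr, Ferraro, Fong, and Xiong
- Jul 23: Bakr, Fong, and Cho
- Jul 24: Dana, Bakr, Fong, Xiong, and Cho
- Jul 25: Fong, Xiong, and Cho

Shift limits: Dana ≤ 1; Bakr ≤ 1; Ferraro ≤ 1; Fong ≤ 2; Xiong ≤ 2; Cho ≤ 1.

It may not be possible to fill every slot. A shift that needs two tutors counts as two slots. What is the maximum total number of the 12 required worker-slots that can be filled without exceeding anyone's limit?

8

Total capacity across all tutors is 1+1+1+2+2+1 = 8, and 12 slots are needed, so at most 8 can be filled.
An assignment achieving 8: Jul 16→Ferraro, Jul 17→Cho, Jul 18→Dana, Jul 19→Xiong, Jul 20→Fong+Xiong, Jul 23→Bakr, Jul 25→Fong.
Loads: Dana 1/1, Bakr 1/1, Ferraro 1/1, Fong 2/2, Xiong 2/2, Cho 1/1.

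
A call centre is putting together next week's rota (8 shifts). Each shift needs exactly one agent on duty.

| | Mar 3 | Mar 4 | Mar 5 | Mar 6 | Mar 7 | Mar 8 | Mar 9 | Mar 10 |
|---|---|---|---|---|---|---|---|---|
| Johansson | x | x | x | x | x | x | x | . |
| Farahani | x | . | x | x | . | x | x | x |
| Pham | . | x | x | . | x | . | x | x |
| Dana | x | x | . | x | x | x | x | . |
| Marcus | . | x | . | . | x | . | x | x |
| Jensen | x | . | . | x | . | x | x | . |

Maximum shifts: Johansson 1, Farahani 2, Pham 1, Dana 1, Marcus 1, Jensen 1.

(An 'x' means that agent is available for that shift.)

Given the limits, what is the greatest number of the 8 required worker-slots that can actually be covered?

7

Total capacity across all agents is 1+2+1+1+1+1 = 7, and 8 slots are needed, so at most 7 can be filled.
An assignment achieving 7: Mar 3→Farahani, Mar 4→Pham, Mar 5→Johansson, Mar 6→Dana, Mar 7→Marcus, Mar 8→Jensen, Mar 10→Farahani.
Loads: Johansson 1/1, Farahani 2/2, Pham 1/1, Dana 1/1, Marcus 1/1, Jensen 1/1.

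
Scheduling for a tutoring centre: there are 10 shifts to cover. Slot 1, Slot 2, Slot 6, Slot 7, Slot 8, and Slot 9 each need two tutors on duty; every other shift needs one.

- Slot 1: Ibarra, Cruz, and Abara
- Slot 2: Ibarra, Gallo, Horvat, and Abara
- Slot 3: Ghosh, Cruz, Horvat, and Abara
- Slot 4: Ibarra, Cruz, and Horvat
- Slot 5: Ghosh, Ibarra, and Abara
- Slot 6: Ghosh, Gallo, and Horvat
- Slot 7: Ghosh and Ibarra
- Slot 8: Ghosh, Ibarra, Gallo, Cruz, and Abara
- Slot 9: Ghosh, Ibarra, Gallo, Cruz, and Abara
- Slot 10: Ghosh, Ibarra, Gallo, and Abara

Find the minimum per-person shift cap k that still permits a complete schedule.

With 6 tutors and 16 worker-slots to fill, someone must work at least ⌈16/6⌉ = 3 shifts, so k ≥ 3.
k = 3 works: Slot 1→Ibarra+Cruz, Slot 2→Horvat+Abara, Slot 3→Cruz, Slot 4→Ibarra, Slot 5→Ghosh, Slot 6→Ghosh+Gallo, Slot 7→Ghosh+Ibarra, Slot 8→Gallo+Abara, Slot 9→Cruz+Abara, Slot 10→Gallo.
Loads: Ghosh 3, Ibarra 3, Gallo 3, Cruz 3, Horvat 1, Abara 3 — all ≤ 3.

3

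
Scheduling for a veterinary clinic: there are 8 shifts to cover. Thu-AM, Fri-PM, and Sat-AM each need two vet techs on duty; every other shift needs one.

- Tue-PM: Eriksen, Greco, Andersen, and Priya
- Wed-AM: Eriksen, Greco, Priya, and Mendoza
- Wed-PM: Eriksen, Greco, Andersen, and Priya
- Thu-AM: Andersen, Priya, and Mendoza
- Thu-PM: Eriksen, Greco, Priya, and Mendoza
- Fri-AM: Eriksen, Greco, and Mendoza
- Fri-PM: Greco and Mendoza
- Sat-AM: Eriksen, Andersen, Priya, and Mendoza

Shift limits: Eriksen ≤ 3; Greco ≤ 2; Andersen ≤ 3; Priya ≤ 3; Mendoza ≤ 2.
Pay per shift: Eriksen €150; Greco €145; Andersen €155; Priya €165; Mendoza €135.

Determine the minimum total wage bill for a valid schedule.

€1640

Fri-PM can only be covered by Greco and Mendoza, so that assignment is forced.
Picking the cheapest available vet tech for each shift independently would cost €1550, but that ignores the shift limits.
An optimal schedule: Tue-PM→Eriksen, Wed-AM→Eriksen, Wed-PM→Andersen, Thu-AM→Mendoza+Andersen, Thu-PM→Eriksen, Fri-AM→Greco, Fri-PM→Mendoza+Greco, Sat-AM→Andersen+Priya.
Total: 150 + 150 + 155 + 135 + 155 + 150 + 145 + 135 + 145 + 155 + 165 = €1640.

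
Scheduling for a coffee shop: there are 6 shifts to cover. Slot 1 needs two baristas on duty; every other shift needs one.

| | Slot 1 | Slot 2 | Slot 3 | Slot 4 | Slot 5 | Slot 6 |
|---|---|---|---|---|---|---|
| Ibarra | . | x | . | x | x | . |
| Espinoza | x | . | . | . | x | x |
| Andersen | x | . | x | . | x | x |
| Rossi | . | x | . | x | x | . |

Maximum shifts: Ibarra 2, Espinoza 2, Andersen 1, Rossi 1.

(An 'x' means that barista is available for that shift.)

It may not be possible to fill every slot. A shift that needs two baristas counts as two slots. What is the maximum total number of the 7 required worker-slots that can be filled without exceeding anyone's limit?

Total capacity across all baristas is 2+2+1+1 = 6, and 7 slots are needed, so at most 6 can be filled.
An assignment achieving 6: Slot 1→Espinoza, Slot 2→Ibarra, Slot 3→Andersen, Slot 4→Ibarra, Slot 5→Rossi, Slot 6→Espinoza.
Loads: Ibarra 2/2, Espinoza 2/2, Andersen 1/1, Rossi 1/1.

6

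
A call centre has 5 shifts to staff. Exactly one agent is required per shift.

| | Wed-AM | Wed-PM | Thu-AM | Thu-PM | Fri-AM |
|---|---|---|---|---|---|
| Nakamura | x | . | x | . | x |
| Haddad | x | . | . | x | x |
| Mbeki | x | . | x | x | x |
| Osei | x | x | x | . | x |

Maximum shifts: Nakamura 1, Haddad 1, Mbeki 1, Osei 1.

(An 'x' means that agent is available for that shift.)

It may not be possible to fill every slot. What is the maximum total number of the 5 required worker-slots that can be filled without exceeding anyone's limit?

Total capacity across all agents is 1+1+1+1 = 4, and 5 slots are needed, so at most 4 can be filled.
An assignment achieving 4: Wed-AM→Mbeki, Wed-PM→Osei, Thu-AM→Nakamura, Thu-PM→Haddad.
Loads: Nakamura 1/1, Haddad 1/1, Mbeki 1/1, Osei 1/1.

4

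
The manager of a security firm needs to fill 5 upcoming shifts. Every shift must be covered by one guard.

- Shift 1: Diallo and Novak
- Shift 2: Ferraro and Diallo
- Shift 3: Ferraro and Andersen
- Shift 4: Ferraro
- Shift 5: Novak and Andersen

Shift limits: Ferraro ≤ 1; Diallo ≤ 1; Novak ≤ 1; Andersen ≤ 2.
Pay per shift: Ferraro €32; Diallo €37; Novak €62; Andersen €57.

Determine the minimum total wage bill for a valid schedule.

€245

Shift 4 can only be covered by Ferraro, so that assignment is forced.
Picking the cheapest available guard for each shift independently would cost €190, but that ignores the shift limits.
An optimal schedule: Shift 1→Novak, Shift 2→Diallo, Shift 3→Andersen, Shift 4→Ferraro, Shift 5→Andersen.
Total: 62 + 37 + 57 + 32 + 57 = €245.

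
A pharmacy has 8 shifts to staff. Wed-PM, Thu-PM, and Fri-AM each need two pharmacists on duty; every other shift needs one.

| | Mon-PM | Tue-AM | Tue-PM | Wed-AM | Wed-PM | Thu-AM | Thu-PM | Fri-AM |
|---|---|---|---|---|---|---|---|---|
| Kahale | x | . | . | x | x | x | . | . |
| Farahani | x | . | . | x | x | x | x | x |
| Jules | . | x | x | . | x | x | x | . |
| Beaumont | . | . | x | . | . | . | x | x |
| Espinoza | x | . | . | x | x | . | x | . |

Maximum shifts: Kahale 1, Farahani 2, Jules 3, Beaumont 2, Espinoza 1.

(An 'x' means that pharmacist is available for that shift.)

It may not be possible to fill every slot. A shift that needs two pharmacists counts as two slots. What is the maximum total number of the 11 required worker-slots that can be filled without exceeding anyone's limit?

Total capacity across all pharmacists is 1+2+3+2+1 = 9, and 11 slots are needed, so at most 9 can be filled.
An assignment achieving 9: Mon-PM→Kahale, Tue-AM→Jules, Tue-PM→Jules, Wed-AM→Farahani, Wed-PM→Espinoza, Thu-AM→Jules, Thu-PM→Beaumont, Fri-AM→Farahani+Beaumont.
Loads: Kahale 1/1, Farahani 2/2, Jules 3/3, Beaumont 2/2, Espinoza 1/1.

9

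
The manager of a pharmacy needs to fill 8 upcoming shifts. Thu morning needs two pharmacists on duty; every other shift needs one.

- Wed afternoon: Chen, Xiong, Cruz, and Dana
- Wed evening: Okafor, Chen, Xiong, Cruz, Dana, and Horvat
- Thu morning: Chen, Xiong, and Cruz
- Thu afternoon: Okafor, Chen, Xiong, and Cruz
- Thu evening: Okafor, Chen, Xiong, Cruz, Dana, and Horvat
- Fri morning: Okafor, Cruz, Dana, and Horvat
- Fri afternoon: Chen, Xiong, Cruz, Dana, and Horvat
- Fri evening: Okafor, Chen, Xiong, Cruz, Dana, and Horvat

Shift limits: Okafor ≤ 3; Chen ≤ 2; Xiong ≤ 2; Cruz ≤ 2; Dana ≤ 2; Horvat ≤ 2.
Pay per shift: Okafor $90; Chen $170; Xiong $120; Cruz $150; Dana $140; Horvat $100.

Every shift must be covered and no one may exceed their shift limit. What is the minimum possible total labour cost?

$1000

Picking the cheapest available pharmacist for each shift independently would cost $940, but that ignores the shift limits.
An optimal schedule: Wed afternoon→Xiong, Wed evening→Okafor, Thu morning→Xiong+Cruz, Thu afternoon→Okafor, Thu evening→Horvat, Fri morning→Okafor, Fri afternoon→Horvat, Fri evening→Dana.
Total: 120 + 90 + 120 + 150 + 90 + 100 + 90 + 100 + 140 = $1000.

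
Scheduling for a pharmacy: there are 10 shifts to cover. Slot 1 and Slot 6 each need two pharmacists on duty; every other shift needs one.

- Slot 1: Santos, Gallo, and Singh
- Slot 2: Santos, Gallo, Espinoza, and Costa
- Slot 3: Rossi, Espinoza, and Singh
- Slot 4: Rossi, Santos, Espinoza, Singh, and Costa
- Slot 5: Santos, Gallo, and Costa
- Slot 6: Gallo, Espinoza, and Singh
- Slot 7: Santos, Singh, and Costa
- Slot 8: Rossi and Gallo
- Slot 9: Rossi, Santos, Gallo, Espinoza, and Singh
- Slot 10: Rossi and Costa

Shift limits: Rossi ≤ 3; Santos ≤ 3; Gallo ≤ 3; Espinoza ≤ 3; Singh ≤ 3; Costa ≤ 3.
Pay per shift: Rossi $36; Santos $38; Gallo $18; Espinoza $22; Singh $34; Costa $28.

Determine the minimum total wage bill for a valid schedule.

Picking the cheapest available pharmacist for each shift independently would cost $264, but that ignores the shift limits.
An optimal schedule: Slot 1→Gallo+Singh, Slot 2→Espinoza, Slot 3→Espinoza, Slot 4→Costa, Slot 5→Gallo, Slot 6→Espinoza+Singh, Slot 7→Costa, Slot 8→Gallo, Slot 9→Singh, Slot 10→Costa.
Total: 18 + 34 + 22 + 22 + 28 + 18 + 22 + 34 + 28 + 18 + 34 + 28 = $306.

$306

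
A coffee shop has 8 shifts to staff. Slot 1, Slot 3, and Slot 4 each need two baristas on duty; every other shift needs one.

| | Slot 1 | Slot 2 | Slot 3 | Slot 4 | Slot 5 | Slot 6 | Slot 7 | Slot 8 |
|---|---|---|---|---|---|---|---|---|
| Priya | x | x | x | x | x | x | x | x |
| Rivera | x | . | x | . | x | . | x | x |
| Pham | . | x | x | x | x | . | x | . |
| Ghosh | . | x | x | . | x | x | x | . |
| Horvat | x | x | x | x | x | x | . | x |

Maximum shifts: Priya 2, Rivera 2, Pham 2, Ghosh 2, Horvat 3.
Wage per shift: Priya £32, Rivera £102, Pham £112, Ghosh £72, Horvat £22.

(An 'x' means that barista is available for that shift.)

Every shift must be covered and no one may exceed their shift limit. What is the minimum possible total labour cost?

Picking the cheapest available barista for each shift independently would cost £282, but that ignores the shift limits.
An optimal schedule: Slot 1→Priya+Rivera, Slot 2→Horvat, Slot 3→Ghosh+Horvat, Slot 4→Priya+Pham, Slot 5→Horvat, Slot 6→Ghosh, Slot 7→Pham, Slot 8→Rivera.
Total: 32 + 102 + 22 + 72 + 22 + 32 + 112 + 22 + 72 + 112 + 102 = £702.

£702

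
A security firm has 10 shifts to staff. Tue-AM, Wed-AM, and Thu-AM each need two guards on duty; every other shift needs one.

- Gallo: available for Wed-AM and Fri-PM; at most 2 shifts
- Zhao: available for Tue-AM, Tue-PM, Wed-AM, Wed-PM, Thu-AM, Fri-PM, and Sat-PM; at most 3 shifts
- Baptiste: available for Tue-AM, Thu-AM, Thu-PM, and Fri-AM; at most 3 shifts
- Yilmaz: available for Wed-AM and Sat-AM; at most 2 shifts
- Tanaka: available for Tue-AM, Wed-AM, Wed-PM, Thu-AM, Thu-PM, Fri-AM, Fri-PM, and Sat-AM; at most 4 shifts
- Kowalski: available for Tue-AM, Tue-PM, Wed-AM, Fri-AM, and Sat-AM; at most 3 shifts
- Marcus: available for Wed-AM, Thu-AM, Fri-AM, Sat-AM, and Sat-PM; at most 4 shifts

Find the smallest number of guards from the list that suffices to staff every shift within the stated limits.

4

13 slots to fill and no one can take more than 4, so at least ⌈13/4⌉ = 4 guards are needed.
Gallo, Zhao, Tanaka, and Marcus alone can cover everything: Tue-AM→Zhao+Tanaka, Tue-PM→Zhao, Wed-AM→Gallo+Marcus, Wed-PM→Zhao, Thu-AM→Tanaka+Marcus, Thu-PM→Tanaka, Fri-AM→Tanaka, Fri-PM→Gallo, Sat-AM→Marcus, Sat-PM→Marcus.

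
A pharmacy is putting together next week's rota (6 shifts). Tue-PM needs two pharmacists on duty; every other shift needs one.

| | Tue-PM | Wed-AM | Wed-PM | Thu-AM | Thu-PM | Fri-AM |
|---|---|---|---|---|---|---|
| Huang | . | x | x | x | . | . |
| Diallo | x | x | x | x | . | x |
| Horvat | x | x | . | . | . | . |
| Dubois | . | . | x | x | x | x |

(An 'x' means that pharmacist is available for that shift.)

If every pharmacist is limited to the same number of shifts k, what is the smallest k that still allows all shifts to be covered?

2

With 4 pharmacists and 7 worker-slots to fill, someone must work at least ⌈7/4⌉ = 2 shifts, so k ≥ 2.
k = 2 works: Tue-PM→Diallo+Horvat, Wed-AM→Huang, Wed-PM→Huang, Thu-AM→Dubois, Thu-PM→Dubois, Fri-AM→Diallo.
Loads: Huang 2, Diallo 2, Horvat 1, Dubois 2 — all ≤ 2.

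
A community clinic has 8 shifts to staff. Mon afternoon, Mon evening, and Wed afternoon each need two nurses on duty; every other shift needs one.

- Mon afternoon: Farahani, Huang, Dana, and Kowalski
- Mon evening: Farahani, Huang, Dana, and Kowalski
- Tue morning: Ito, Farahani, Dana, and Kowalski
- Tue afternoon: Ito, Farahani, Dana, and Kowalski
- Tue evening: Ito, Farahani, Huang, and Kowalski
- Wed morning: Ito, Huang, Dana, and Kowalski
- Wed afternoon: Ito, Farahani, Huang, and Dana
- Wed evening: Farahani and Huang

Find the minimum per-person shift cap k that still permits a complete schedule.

3

With 5 nurses and 11 worker-slots to fill, someone must work at least ⌈11/5⌉ = 3 shifts, so k ≥ 3.
k = 3 works: Mon afternoon→Farahani+Huang, Mon evening→Farahani+Dana, Tue morning→Ito, Tue afternoon→Ito, Tue evening→Ito, Wed morning→Huang, Wed afternoon→Huang+Dana, Wed evening→Farahani.
Loads: Ito 3, Farahani 3, Huang 3, Dana 2, Kowalski 0 — all ≤ 3.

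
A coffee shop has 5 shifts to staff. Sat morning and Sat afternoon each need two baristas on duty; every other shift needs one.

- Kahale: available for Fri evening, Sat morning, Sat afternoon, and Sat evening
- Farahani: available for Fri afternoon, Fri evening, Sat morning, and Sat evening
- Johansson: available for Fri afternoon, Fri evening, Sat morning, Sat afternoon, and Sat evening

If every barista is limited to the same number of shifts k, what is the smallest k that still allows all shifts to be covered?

With 3 baristas and 7 worker-slots to fill, someone must work at least ⌈7/3⌉ = 3 shifts, so k ≥ 3.
k = 3 works: Fri afternoon→Farahani, Fri evening→Kahale, Sat morning→Kahale+Farahani, Sat afternoon→Kahale+Johansson, Sat evening→Farahani.
Loads: Kahale 3, Farahani 3, Johansson 1 — all ≤ 3.

3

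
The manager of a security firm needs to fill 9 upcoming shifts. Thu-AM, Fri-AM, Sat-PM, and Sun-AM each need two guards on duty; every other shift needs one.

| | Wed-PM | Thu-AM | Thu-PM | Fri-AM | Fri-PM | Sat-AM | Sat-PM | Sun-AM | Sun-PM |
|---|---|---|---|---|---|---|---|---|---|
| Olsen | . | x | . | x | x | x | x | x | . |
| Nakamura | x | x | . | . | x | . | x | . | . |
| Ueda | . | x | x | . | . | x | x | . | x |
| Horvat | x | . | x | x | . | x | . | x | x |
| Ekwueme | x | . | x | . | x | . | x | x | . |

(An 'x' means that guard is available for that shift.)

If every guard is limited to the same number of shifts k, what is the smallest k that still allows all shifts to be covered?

3

With 5 guards and 13 worker-slots to fill, someone must work at least ⌈13/5⌉ = 3 shifts, so k ≥ 3.
k = 3 works: Wed-PM→Nakamura, Thu-AM→Olsen+Nakamura, Thu-PM→Ueda, Fri-AM→Olsen+Horvat, Fri-PM→Olsen, Sat-AM→Ueda, Sat-PM→Nakamura+Ekwueme, Sun-AM→Horvat+Ekwueme, Sun-PM→Ueda.
Loads: Olsen 3, Nakamura 3, Ueda 3, Horvat 2, Ekwueme 2 — all ≤ 3.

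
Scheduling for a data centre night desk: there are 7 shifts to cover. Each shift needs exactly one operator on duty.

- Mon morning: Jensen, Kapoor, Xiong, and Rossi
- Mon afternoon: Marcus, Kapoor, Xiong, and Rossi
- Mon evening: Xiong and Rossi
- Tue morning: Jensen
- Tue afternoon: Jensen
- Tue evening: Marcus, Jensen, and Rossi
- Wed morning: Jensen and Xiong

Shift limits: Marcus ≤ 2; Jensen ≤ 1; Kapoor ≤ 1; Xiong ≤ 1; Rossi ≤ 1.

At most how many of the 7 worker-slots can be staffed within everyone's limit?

Total capacity across all operators is 2+1+1+1+1 = 6, and 7 slots are needed, so at most 6 can be filled.
An assignment achieving 6: Mon morning→Kapoor, Mon afternoon→Marcus, Mon evening→Rossi, Tue morning→Jensen, Tue evening→Marcus, Wed morning→Xiong.
Loads: Marcus 2/2, Jensen 1/1, Kapoor 1/1, Xiong 1/1, Rossi 1/1.

6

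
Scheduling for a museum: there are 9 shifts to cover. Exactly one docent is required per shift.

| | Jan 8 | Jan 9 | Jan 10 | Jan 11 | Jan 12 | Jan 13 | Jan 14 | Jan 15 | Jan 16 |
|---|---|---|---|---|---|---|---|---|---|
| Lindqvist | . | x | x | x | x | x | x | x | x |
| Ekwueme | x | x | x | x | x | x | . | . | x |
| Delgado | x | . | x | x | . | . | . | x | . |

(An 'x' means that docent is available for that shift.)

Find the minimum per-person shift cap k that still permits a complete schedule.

3

With 3 docents and 9 worker-slots to fill, someone must work at least ⌈9/3⌉ = 3 shifts, so k ≥ 3.
k = 3 works: Jan 8→Ekwueme, Jan 9→Lindqvist, Jan 10→Delgado, Jan 11→Delgado, Jan 12→Lindqvist, Jan 13→Ekwueme, Jan 14→Lindqvist, Jan 15→Delgado, Jan 16→Ekwueme.
Loads: Lindqvist 3, Ekwueme 3, Delgado 3 — all ≤ 3.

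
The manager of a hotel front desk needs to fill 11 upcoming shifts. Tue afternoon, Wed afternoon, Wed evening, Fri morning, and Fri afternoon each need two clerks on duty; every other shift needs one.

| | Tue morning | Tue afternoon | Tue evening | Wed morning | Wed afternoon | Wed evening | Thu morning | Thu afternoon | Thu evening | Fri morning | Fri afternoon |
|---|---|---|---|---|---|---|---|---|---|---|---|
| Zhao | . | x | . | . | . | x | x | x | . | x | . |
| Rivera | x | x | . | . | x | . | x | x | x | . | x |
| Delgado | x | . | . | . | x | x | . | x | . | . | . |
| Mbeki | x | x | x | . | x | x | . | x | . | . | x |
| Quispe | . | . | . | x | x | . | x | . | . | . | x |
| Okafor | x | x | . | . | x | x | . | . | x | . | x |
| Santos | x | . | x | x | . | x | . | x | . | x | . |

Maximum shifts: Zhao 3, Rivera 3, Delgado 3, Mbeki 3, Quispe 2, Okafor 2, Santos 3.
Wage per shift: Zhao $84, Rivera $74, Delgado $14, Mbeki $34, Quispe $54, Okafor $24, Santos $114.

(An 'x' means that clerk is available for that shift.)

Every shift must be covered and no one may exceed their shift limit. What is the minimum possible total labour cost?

$804

Fri morning can only be covered by Zhao and Santos, so that assignment is forced.
Picking the cheapest available clerk for each shift independently would cost $584, but that ignores the shift limits.
An optimal schedule: Tue morning→Delgado, Tue afternoon→Okafor+Rivera, Tue evening→Mbeki, Wed morning→Quispe, Wed afternoon→Delgado+Rivera, Wed evening→Mbeki+Zhao, Thu morning→Quispe, Thu afternoon→Delgado, Thu evening→Okafor, Fri morning→Zhao+Santos, Fri afternoon→Mbeki+Rivera.
Total: 14 + 24 + 74 + 34 + 54 + 14 + 74 + 34 + 84 + 54 + 14 + 24 + 84 + 114 + 34 + 74 = $804.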